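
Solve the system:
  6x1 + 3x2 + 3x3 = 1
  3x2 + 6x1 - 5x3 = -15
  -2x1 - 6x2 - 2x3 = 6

x1 = 0, x2 = -5/3, x3 = 2

Row-reduce the augmented matrix:
R1 ← R1 / (6).
R2 ← R2 − 6·R1.
R3 ← R3 + 2·R1.
Swap R2 and R3.
R2 ← R2 / (-5).
R1 ← R1 − 1/2·R2.
R3 ← R3 / (-8).
R1 ← R1 − 2/5·R3.
R2 ← R2 − 1/5·R3.
Reading off the reduced rows gives x1 = 0, x2 = -5/3, x3 = 2.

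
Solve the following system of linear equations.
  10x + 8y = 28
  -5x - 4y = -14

infinitely many solutions

Row-reduce:
R1 ← R1 / (10).
R2 ← R2 + 5·R1.
Rank is 1 with 2 unknowns, leaving y free.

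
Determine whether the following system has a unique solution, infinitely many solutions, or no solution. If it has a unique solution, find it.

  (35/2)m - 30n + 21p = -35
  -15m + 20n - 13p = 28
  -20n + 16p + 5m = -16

no solution

Row-reduce:
R1 ← R1 / (35/2).
R2 ← R2 + 15·R1.
R3 ← R3 − 5·R1.
R2 ← R2 / (-40/7).
R1 ← R1 + 12/7·R2.
R3 ← R3 + 80/7·R2.
Row 3 reduces to 0 = -2, a contradiction. The system is inconsistent.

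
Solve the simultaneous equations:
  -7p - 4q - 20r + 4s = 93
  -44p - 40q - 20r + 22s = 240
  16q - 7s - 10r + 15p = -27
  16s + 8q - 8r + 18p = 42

Row-reduce:
R1 ← R1 / (-7).
R2 ← R2 + 44·R1.
R3 ← R3 − 15·R1.
R4 ← R4 − 18·R1.
R2 ← R2 / (-104/7).
R1 ← R1 − 4/7·R2.
R3 ← R3 − 52/7·R2.
R4 ← R4 + 16/7·R2.
Swap R3 and R4.
R3 ← R3 / (-984/13).
R1 ← R1 − 90/13·R3.
R2 ← R2 + 185/26·R3.
Rank is 3 with 4 unknowns, leaving s free.

infinitely many solutions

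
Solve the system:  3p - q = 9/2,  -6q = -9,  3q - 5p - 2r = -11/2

p = 2, q = 3/2, r = 0

Row-reduce the augmented matrix:
R1 ← R1 / (3).
R3 ← R3 + 5·R1.
R2 ← R2 / (-6).
R1 ← R1 + 1/3·R2.
R3 ← R3 − 4/3·R2.
R3 ← R3 / (-2).
Reading off the reduced rows gives p = 2, q = 3/2, r = 0.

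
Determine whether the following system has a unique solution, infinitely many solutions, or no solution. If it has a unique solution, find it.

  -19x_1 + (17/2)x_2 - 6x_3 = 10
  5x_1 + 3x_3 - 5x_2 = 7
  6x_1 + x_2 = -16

infinitely many solutions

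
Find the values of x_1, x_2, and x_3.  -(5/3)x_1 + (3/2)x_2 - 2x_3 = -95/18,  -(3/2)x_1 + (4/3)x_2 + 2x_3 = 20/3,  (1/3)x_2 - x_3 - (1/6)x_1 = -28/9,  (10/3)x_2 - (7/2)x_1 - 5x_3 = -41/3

x_1 = -4/3, x_2 = -1, x_3 = 3

Row-reduce the augmented matrix:
R1 ← R1 / (-5/3).
R2 ← R2 + 3/2·R1.
R3 ← R3 + 1/6·R1.
R4 ← R4 + 7/2·R1.
R2 ← R2 / (-1/60).
R1 ← R1 + 9/10·R2.
R3 ← R3 − 11/60·R2.
R4 ← R4 − 11/60·R2.
R3 ← R3 / (41).
R1 ← R1 + 204·R3.
R2 ← R2 + 228·R3.
R4 ← R4 − 41·R3.
R4 reduces to 0 = 0, so the extra equation is consistent.
Reading off the reduced rows gives x_1 = -4/3, x_2 = -1, x_3 = 3.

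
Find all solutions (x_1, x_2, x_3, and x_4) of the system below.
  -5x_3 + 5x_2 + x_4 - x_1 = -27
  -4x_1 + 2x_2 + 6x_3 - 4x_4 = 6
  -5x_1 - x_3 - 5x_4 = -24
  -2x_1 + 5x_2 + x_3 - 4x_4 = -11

x_1 = 3, x_2 = -1, x_3 = 4, x_4 = 1

Row-reduce the augmented matrix:
R1 ← R1 / (-1).
R2 ← R2 + 4·R1.
R3 ← R3 + 5·R1.
R4 ← R4 + 2·R1.
R2 ← R2 / (-18).
R1 ← R1 + 5·R2.
R3 ← R3 + 25·R2.
R4 ← R4 + 5·R2.
R3 ← R3 / (-109/9).
R1 ← R1 + 20/9·R3.
R2 ← R2 + 13/9·R3.
R4 ← R4 − 34/9·R3.
R4 ← R4 / (-374/109).
R1 ← R1 − 111/109·R4.
R2 ← R2 − 34/109·R4.
R3 ← R3 + 10/109·R4.
Reading off the reduced rows gives x_1 = 3, x_2 = -1, x_3 = 4, x_4 = 1.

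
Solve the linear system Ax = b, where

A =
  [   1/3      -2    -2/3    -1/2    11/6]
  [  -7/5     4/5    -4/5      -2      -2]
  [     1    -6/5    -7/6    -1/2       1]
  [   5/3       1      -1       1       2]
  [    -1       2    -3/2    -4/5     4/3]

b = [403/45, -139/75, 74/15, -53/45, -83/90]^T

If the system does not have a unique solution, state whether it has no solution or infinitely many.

x_1 = 1/3, x_2 = -2, x_3 = 7/5, x_4 = -3, x_5 = 7/3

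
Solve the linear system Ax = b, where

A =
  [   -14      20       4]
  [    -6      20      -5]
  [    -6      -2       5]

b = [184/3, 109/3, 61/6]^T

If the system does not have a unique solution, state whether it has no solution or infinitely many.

x_1 = -1/2, x_2 = 9/4, x_3 = 7/3

Row-reduce the augmented matrix:
R1 ← R1 / (-14).
R2 ← R2 + 6·R1.
R3 ← R3 + 6·R1.
R2 ← R2 / (80/7).
R1 ← R1 + 10/7·R2.
R3 ← R3 + 74/7·R2.
R3 ← R3 / (-117/40).
R1 ← R1 + 9/8·R3.
R2 ← R2 + 47/80·R3.
Reading off the reduced rows gives x_1 = -1/2, x_2 = 9/4, x_3 = 7/3.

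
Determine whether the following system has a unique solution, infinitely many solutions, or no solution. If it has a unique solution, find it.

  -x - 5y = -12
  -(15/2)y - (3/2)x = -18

infinitely many solutions

Row-reduce:
R1 ← R1 / (-1).
R2 ← R2 + 3/2·R1.
Rank is 1 with 2 unknowns, leaving y free.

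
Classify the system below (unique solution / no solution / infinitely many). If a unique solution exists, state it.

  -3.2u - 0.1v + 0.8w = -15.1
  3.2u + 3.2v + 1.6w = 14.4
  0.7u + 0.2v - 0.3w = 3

Row-reduce the augmented matrix:
R1 ← R1 / (-16/5).
R2 ← R2 − 16/5·R1.
R3 ← R3 − 7/10·R1.
R2 ← R2 / (31/10).
R1 ← R1 − 1/32·R2.
R3 ← R3 − 57/320·R2.
R3 ← R3 / (-163/620).
R1 ← R1 + 17/62·R3.
R2 ← R2 − 24/31·R3.
Reading off the reduced rows gives u = 5, v = -1, w = 1.

u = 5, v = -1, w = 1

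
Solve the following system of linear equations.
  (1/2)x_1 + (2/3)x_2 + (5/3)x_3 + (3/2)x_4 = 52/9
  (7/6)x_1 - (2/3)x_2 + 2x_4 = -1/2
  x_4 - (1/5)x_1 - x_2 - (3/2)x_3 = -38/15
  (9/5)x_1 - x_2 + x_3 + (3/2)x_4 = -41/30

x_1 = -7/3, x_2 = 5/3, x_3 = 2, x_4 = 5/3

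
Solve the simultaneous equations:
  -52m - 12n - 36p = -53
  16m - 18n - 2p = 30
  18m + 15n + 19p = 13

no solution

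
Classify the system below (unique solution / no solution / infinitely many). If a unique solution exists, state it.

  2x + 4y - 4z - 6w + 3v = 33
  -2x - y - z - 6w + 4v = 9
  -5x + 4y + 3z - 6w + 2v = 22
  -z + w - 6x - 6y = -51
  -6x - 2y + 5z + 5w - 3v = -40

Row-reduce the augmented matrix:
R1 ← R1 / (2).
R2 ← R2 + 2·R1.
R3 ← R3 + 5·R1.
R4 ← R4 + 6·R1.
R5 ← R5 + 6·R1.
R2 ← R2 / (3).
R1 ← R1 − 2·R2.
R3 ← R3 − 14·R2.
R4 ← R4 − 6·R2.
R5 ← R5 − 10·R2.
R3 ← R3 / (49/3).
R1 ← R1 − 4/3·R3.
R2 ← R2 + 5/3·R3.
R4 ← R4 + 3·R3.
R5 ← R5 − 29/3·R3.
R4 ← R4 / (94/7).
R1 ← R1 − 15/7·R4.
R2 ← R2 + 3/7·R4.
R3 ← R3 − 15/7·R4.
R5 ← R5 − 44/7·R4.
R5 ← R5 / (467/658).
R1 ← R1 − 265/1316·R5.
R2 ← R2 + 429/1316·R5.
R3 ← R3 − 11/188·R5.
R4 ← R4 + 907/1316·R5.
Reading off the reduced rows gives x = 5, y = 2, z = 3, w = -6, v = -3.

x = 5, y = 2, z = 3, w = -6, v = -3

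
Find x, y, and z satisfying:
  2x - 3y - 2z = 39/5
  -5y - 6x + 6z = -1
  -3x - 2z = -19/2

Row-reduce the augmented matrix:
R1 ← R1 / (2).
R2 ← R2 + 6·R1.
R3 ← R3 + 3·R1.
R2 ← R2 / (-14).
R1 ← R1 + 3/2·R2.
R3 ← R3 + 9/2·R2.
R3 ← R3 / (-5).
R1 ← R1 + 1·R3.
Reading off the reduced rows gives x = 5/2, y = -8/5, z = 1.

x = 5/2, y = -8/5, z = 1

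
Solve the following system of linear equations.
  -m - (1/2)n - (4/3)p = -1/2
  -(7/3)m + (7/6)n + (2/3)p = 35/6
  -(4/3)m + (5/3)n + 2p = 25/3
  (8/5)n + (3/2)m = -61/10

no solution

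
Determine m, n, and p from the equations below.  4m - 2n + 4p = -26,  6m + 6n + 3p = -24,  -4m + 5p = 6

m = -4, n = 1, p = -2

Row-reduce the augmented matrix:
R1 ← R1 / (4).
R2 ← R2 − 6·R1.
R3 ← R3 + 4·R1.
R2 ← R2 / (9).
R1 ← R1 + 1/2·R2.
R3 ← R3 + 2·R2.
R3 ← R3 / (25/3).
R1 ← R1 − 5/6·R3.
R2 ← R2 + 1/3·R3.
Reading off the reduced rows gives m = -4, n = 1, p = -2.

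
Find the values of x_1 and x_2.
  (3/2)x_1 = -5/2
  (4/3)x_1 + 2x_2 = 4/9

Row-reduce the augmented matrix:
R1 ← R1 / (3/2).
R2 ← R2 − 4/3·R1.
R2 ← R2 / (2).
Reading off the reduced rows gives x_1 = -5/3, x_2 = 4/3.

x_1 = -5/3, x_2 = 4/3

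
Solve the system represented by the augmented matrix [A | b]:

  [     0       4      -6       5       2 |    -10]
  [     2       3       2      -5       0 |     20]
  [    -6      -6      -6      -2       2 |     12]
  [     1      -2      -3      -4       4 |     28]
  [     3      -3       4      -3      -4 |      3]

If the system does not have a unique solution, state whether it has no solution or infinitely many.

Row-reduce the augmented matrix:
Swap R1 and R2.
R1 ← R1 / (2).
R3 ← R3 + 6·R1.
R4 ← R4 − 1·R1.
R5 ← R5 − 3·R1.
R2 ← R2 / (4).
R1 ← R1 − 3/2·R2.
R3 ← R3 − 3·R2.
R4 ← R4 + 7/2·R2.
R5 ← R5 + 15/2·R2.
R3 ← R3 / (9/2).
R1 ← R1 − 13/4·R3.
R2 ← R2 + 3/2·R3.
R4 ← R4 + 37/4·R3.
R5 ← R5 + 41/4·R3.
R4 ← R4 / (-358/9).
R1 ← R1 − 191/18·R4.
R2 ← R2 + 17/3·R4.
R3 ← R3 + 83/18·R4.
R5 ← R5 + 601/18·R4.
R5 ← R5 / (-3437/716).
R1 ← R1 − 499/716·R5.
R2 ← R2 + 107/358·R5.
R3 ← R3 + 483/716·R5.
R4 ← R4 + 61/358·R5.
Reading off the reduced rows gives x_1 = 1, x_2 = 0, x_3 = -1, x_4 = -4, x_5 = 2.

x_1 = 1, x_2 = 0, x_3 = -1, x_4 = -4, x_5 = 2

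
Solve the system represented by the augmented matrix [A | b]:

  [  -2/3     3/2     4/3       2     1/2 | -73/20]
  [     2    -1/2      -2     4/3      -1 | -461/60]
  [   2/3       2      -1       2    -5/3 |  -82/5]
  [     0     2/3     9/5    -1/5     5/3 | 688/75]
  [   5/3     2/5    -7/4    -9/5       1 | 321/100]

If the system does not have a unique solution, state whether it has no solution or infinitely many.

Row-reduce the augmented matrix:
R1 ← R1 / (-2/3).
R2 ← R2 − 2·R1.
R3 ← R3 − 2/3·R1.
R5 ← R5 − 5/3·R1.
R2 ← R2 / (4).
R1 ← R1 + 9/4·R2.
R3 ← R3 − 7/2·R2.
R4 ← R4 − 2/3·R2.
R5 ← R5 − 83/20·R2.
R3 ← R3 / (-17/12).
R1 ← R1 + 7/8·R3.
R2 ← R2 − 1/2·R3.
R4 ← R4 − 22/15·R3.
R5 ← R5 + 59/120·R3.
R4 ← R4 / (-3002/765).
R1 ← R1 − 89/34·R4.
R2 ← R2 − 50/51·R4.
R3 ← R3 − 29/17·R4.
R5 ← R5 + 3641/1020·R4.
R5 ← R5 / (21509/9120).
R1 ← R1 − 143/304·R5.
R2 ← R2 + 35/76·R5.
R3 ← R3 − 167/152·R5.
R4 ← R4 − 3/152·R5.
Reading off the reduced rows gives x_1 = 3/2, x_2 = -5/2, x_3 = 3, x_4 = -11/5, x_5 = 3.

x_1 = 3/2, x_2 = -5/2, x_3 = 3, x_4 = -11/5, x_5 = 3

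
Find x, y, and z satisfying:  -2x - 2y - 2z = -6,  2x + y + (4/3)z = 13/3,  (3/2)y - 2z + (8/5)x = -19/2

x = 0, y = -1, z = 4

Row-reduce the augmented matrix:
R1 ← R1 / (-2).
R2 ← R2 − 2·R1.
R3 ← R3 − 8/5·R1.
R2 ← R2 / (-1).
R1 ← R1 − 1·R2.
R3 ← R3 + 1/10·R2.
R3 ← R3 / (-53/15).
R1 ← R1 − 1/3·R3.
R2 ← R2 − 2/3·R3.
Reading off the reduced rows gives x = 0, y = -1, z = 4.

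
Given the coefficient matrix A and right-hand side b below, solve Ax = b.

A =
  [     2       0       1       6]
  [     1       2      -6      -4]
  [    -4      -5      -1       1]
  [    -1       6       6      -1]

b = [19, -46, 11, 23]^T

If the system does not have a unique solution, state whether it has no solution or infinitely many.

x_1 = -2, x_2 = -1, x_3 = 5, x_4 = 3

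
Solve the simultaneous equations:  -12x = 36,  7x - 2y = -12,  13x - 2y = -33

no solution

Row-reduce:
R1 ← R1 / (-12).
R2 ← R2 − 7·R1.
R3 ← R3 − 13·R1.
R2 ← R2 / (-2).
R3 ← R3 + 2·R2.
Row 3 reduces to 0 = -3, a contradiction. The system is inconsistent.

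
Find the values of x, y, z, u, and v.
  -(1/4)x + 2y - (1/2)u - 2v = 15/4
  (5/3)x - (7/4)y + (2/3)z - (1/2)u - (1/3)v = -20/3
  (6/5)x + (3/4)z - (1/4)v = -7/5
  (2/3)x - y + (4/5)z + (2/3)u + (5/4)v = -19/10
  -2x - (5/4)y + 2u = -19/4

Row-reduce the augmented matrix:
R1 ← R1 / (-1/4).
R2 ← R2 − 5/3·R1.
R3 ← R3 − 6/5·R1.
R4 ← R4 − 2/3·R1.
R5 ← R5 + 2·R1.
R2 ← R2 / (139/12).
R1 ← R1 + 8·R2.
R3 ← R3 − 48/5·R2.
R4 ← R4 − 13/3·R2.
R5 ← R5 + 69/4·R2.
R3 ← R3 / (549/2780).
R1 ← R1 − 64/139·R3.
R2 ← R2 − 8/139·R3.
R4 ← R4 − 1148/2085·R3.
R5 ← R5 − 138/139·R3.
R4 ← R4 / (-256/183).
R1 ← R1 + 150/61·R4.
R2 ← R2 + 34/61·R4.
R3 ← R3 − 240/61·R4.
R5 ← R5 + 441/122·R4.
R5 ← R5 / (-23333/6144).
R1 ← R1 − 2515/4608·R5.
R2 ← R2 + 1751/4608·R5.
R3 ← R3 + 695/576·R5.
R4 ← R4 − 20341/9216·R5.
Reading off the reduced rows gives x = -2, y = 3, z = 2, u = -5/2, v = 2.

x = -2, y = 3, z = 2, u = -5/2, v = 2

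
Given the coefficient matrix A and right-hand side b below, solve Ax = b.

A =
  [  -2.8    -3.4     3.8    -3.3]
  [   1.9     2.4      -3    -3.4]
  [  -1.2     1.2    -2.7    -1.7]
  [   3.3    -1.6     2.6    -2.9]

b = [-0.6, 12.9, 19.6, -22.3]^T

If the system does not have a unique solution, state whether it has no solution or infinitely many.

x_1 = -5, x_2 = 4, x_3 = -2, x_4 = -2

Row-reduce the augmented matrix:
R1 ← R1 / (-14/5).
R2 ← R2 − 19/10·R1.
R3 ← R3 + 6/5·R1.
R4 ← R4 − 33/10·R1.
R2 ← R2 / (13/140).
R1 ← R1 − 17/14·R2.
R3 ← R3 − 93/35·R2.
R4 ← R4 + 157/28·R2.
R3 ← R3 / (201/26).
R1 ← R1 − 54/13·R3.
R2 ← R2 + 59/13·R3.
R4 ← R4 + 1194/65·R3.
R4 ← R4 / (118727/3350).
R1 ← R1 + 3896/335·R4.
R2 ← R2 − 68011/2010·R4.
R3 ← R3 − 20941/1005·R4.
Reading off the reduced rows gives x_1 = -5, x_2 = 4, x_3 = -2, x_4 = -2.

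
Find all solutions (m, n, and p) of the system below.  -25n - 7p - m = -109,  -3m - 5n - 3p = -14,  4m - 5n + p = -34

Row-reduce:
R1 ← R1 / (-1).
R2 ← R2 + 3·R1.
R3 ← R3 − 4·R1.
R2 ← R2 / (70).
R1 ← R1 − 25·R2.
R3 ← R3 + 105·R2.
Row 3 reduces to 0 = -1/2, a contradiction. The system is inconsistent.

no solution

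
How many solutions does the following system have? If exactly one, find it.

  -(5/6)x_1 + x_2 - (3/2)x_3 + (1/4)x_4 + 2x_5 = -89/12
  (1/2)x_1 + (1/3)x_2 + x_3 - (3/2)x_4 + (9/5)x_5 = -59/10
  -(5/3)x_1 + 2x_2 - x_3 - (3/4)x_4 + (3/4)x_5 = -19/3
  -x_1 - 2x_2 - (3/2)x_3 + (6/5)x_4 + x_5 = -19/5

infinitely many solutions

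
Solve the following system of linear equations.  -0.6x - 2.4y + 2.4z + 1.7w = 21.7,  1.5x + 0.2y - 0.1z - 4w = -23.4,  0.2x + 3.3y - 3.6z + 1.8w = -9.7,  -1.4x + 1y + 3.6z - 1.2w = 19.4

Row-reduce the augmented matrix:
R1 ← R1 / (-3/5).
R2 ← R2 − 3/2·R1.
R3 ← R3 − 1/5·R1.
R4 ← R4 + 7/5·R1.
R2 ← R2 / (-29/5).
R1 ← R1 − 4·R2.
R3 ← R3 − 5/2·R2.
R4 ← R4 − 33/5·R2.
R3 ← R3 / (-149/580).
R1 ← R1 − 2/29·R3.
R2 ← R2 + 59/58·R3.
R4 ← R4 − 1367/290·R3.
R4 ← R4 / (181129/4470).
R1 ← R1 + 595/298·R4.
R2 ← R2 + 4399/447·R4.
R3 ← R3 + 8611/894·R4.
Reading off the reduced rows gives x = -2, y = 1, z = 6, w = 5.

x = -2, y = 1, z = 6, w = 5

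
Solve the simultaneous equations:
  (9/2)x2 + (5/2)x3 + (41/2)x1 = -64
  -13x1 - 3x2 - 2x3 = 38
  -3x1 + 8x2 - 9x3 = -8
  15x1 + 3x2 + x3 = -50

Row-reduce:
R1 ← R1 / (41/2).
R2 ← R2 + 13·R1.
R3 ← R3 + 3·R1.
R4 ← R4 − 15·R1.
R2 ← R2 / (-6/41).
R1 ← R1 − 9/41·R2.
R3 ← R3 − 355/41·R2.
R4 ← R4 + 12/41·R2.
R3 ← R3 / (-199/6).
R1 ← R1 + 1/2·R3.
R2 ← R2 − 17/6·R3.
Row 4 reduces to 0 = 2, a contradiction. The system is inconsistent.

no solution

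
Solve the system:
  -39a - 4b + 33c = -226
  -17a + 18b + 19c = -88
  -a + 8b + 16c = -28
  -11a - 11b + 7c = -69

Row-reduce the augmented matrix:
R1 ← R1 / (-39).
R2 ← R2 + 17·R1.
R3 ← R3 + 1·R1.
R4 ← R4 + 11·R1.
R2 ← R2 / (770/39).
R1 ← R1 − 4/39·R2.
R3 ← R3 − 316/39·R2.
R4 ← R4 + 385/39·R2.
R3 ← R3 / (1021/77).
R1 ← R1 + 67/77·R3.
R2 ← R2 − 18/77·R3.
R4 reduces to 0 = 0, so the extra equation is consistent.
Reading off the reduced rows gives a = 4, b = 1, c = -2.

a = 4, b = 1, c = -2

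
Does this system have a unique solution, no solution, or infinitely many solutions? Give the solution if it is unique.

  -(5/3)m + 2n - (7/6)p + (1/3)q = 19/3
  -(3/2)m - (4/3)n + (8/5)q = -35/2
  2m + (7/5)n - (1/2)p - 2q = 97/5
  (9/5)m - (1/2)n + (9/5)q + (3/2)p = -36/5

Row-reduce the augmented matrix:
R1 ← R1 / (-5/3).
R2 ← R2 + 3/2·R1.
R3 ← R3 − 2·R1.
R4 ← R4 − 9/5·R1.
R2 ← R2 / (-47/15).
R1 ← R1 + 6/5·R2.
R3 ← R3 − 19/5·R2.
R4 ← R4 − 83/50·R2.
R3 ← R3 / (-589/940).
R1 ← R1 − 14/47·R3.
R2 ← R2 + 63/188·R3.
R4 ← R4 − 1497/1880·R3.
R4 ← R4 / (83019/29450).
R1 ← R1 + 2088/2945·R4.
R2 ← R2 + 237/589·R4.
R3 ← R3 − 22/589·R4.
Reading off the reduced rows gives m = 1, n = 6, p = 2, q = -5.

m = 1, n = 6, p = 2, q = -5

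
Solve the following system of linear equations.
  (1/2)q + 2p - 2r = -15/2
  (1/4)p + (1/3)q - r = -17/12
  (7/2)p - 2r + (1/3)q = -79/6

Row-reduce:
R1 ← R1 / (2).
R2 ← R2 − 1/4·R1.
R3 ← R3 − 7/2·R1.
R2 ← R2 / (13/48).
R1 ← R1 − 1/4·R2.
R3 ← R3 + 13/24·R2.
Row 3 reduces to 0 = -1, a contradiction. The system is inconsistent.

no solution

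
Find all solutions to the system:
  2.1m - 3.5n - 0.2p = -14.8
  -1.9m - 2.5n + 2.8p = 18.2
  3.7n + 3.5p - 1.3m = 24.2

m = -5, n = 1, p = 4

Row-reduce the augmented matrix:
R1 ← R1 / (21/10).
R2 ← R2 + 19/10·R1.
R3 ← R3 + 13/10·R1.
R2 ← R2 / (-17/3).
R1 ← R1 + 5/3·R2.
R3 ← R3 − 23/15·R2.
R3 ← R3 / (4861/1190).
R1 ← R1 + 103/119·R3.
R2 ← R2 + 55/119·R3.
Reading off the reduced rows gives m = -5, n = 1, p = 4.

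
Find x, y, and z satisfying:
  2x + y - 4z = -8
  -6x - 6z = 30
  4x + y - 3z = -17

x = -4, y = -4, z = -1

Row-reduce the augmented matrix:
R1 ← R1 / (2).
R2 ← R2 + 6·R1.
R3 ← R3 − 4·R1.
R2 ← R2 / (3).
R1 ← R1 − 1/2·R2.
R3 ← R3 + 1·R2.
R3 ← R3 / (-1).
R1 ← R1 − 1·R3.
R2 ← R2 + 6·R3.
Reading off the reduced rows gives x = -4, y = -4, z = -1.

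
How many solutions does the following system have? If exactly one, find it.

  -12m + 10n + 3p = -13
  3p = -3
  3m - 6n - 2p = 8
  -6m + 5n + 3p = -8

Row-reduce the augmented matrix:
R1 ← R1 / (-12).
R3 ← R3 − 3·R1.
R4 ← R4 + 6·R1.
Swap R2 and R3.
R2 ← R2 / (-7/2).
R1 ← R1 + 5/6·R2.
R3 ← R3 / (3).
R1 ← R1 − 1/21·R3.
R2 ← R2 − 5/14·R3.
R4 ← R4 − 3/2·R3.
R4 reduces to 0 = 0, so the extra equation is consistent.
Reading off the reduced rows gives m = 0, n = -1, p = -1.

m = 0, n = -1, p = -1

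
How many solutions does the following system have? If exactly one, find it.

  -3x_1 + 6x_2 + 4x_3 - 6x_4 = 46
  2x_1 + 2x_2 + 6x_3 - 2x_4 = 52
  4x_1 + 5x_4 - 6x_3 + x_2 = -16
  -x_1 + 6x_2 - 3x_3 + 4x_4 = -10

Row-reduce the augmented matrix:
R1 ← R1 / (-3).
R2 ← R2 − 2·R1.
R3 ← R3 − 4·R1.
R4 ← R4 + 1·R1.
R2 ← R2 / (6).
R1 ← R1 + 2·R2.
R3 ← R3 − 9·R2.
R4 ← R4 − 4·R2.
R3 ← R3 / (-41/3).
R1 ← R1 − 14/9·R3.
R2 ← R2 − 13/9·R3.
R4 ← R4 + 91/9·R3.
R4 ← R4 / (228/41).
R1 ← R1 − 28/41·R4.
R2 ← R2 + 15/41·R4.
R3 ← R3 + 18/41·R4.
Reading off the reduced rows gives x_1 = 6, x_2 = 4, x_3 = 4, x_4 = -4.

x_1 = 6, x_2 = 4, x_3 = 4, x_4 = -4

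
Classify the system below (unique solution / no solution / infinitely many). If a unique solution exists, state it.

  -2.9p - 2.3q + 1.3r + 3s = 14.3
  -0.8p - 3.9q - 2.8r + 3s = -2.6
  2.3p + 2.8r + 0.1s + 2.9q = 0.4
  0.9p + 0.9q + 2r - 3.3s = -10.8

Row-reduce the augmented matrix:
R1 ← R1 / (-29/10).
R2 ← R2 + 4/5·R1.
R3 ← R3 − 23/10·R1.
R4 ← R4 − 9/10·R1.
R2 ← R2 / (-947/290).
R1 ← R1 − 23/29·R2.
R3 ← R3 − 156/145·R2.
R4 ← R4 − 27/145·R2.
R3 ← R3 / (5285/1894).
R1 ← R1 + 1151/947·R3.
R2 ← R2 − 916/947·R3.
R4 ← R4 − 4211/1894·R3.
R4 ← R4 / (-126598/26425).
R1 ← R1 − 23381/26425·R4.
R2 ← R2 + 46846/26425·R4.
R3 ← R3 − 30257/26425·R4.
Reading off the reduced rows gives p = -5, q = 4, r = 0, s = 3.

p = -5, q = 4, r = 0, s = 3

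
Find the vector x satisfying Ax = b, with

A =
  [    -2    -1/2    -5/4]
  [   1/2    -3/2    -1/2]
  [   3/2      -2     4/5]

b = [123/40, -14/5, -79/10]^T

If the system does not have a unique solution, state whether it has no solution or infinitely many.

Row-reduce the augmented matrix:
R1 ← R1 / (-2).
R2 ← R2 − 1/2·R1.
R3 ← R3 − 3/2·R1.
R2 ← R2 / (-13/8).
R1 ← R1 − 1/4·R2.
R3 ← R3 + 19/8·R2.
R3 ← R3 / (21/20).
R1 ← R1 − 1/2·R3.
R2 ← R2 − 1/2·R3.
Reading off the reduced rows gives x_1 = -3/5, x_2 = 5/2, x_3 = -5/2.

x_1 = -3/5, x_2 = 5/2, x_3 = -5/2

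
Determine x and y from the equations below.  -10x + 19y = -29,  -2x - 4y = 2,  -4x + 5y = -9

x = 1, y = -1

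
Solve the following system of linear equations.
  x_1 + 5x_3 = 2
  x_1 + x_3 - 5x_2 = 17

Row-reduce:
R2 ← R2 − 1·R1.
R2 ← R2 / (-5).
Rank is 2 with 3 unknowns, leaving x_3 free.

infinitely many solutions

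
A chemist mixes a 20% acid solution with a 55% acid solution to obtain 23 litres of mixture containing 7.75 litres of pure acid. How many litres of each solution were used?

litres of solution A: 14, litres of solution B: 9

Let a = litres of solution A, b = litres of solution B.
  a + b = 23
  (1/5)a + (11/20)b = 31/4
From equation 1: a = 23 − b.
Substitute into equation 2 and solve: b = 9.
Then a = 14.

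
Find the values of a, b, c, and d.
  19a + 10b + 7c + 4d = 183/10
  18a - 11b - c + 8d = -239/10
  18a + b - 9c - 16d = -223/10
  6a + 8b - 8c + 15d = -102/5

a = -2/5, b = 1, c = 5/2, d = -2/5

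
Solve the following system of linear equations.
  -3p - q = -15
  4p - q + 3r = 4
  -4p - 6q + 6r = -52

Row-reduce:
R1 ← R1 / (-3).
R2 ← R2 − 4·R1.
R3 ← R3 + 4·R1.
R2 ← R2 / (-7/3).
R1 ← R1 − 1/3·R2.
R3 ← R3 + 14/3·R2.
Rank is 2 with 3 unknowns, leaving r free.

infinitely many solutions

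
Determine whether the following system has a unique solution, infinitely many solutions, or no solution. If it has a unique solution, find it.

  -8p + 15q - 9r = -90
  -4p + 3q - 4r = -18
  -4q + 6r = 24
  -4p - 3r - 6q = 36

Row-reduce the augmented matrix:
R1 ← R1 / (-8).
R2 ← R2 + 4·R1.
R4 ← R4 + 4·R1.
R2 ← R2 / (-9/2).
R1 ← R1 + 15/8·R2.
R3 ← R3 + 4·R2.
R4 ← R4 + 27/2·R2.
R3 ← R3 / (50/9).
R1 ← R1 − 11/12·R3.
R2 ← R2 + 1/9·R3.
R4 reduces to 0 = 0, so the extra equation is consistent.
Reading off the reduced rows gives p = 0, q = -6, r = 0.

p = 0, q = -6, r = 0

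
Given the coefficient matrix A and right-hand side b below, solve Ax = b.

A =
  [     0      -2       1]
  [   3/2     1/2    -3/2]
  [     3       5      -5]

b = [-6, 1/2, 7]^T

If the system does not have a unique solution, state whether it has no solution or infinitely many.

no solution

Row-reduce:
Swap R1 and R2.
R1 ← R1 / (3/2).
R3 ← R3 − 3·R1.
R2 ← R2 / (-2).
R1 ← R1 − 1/3·R2.
R3 ← R3 − 4·R2.
Row 3 reduces to 0 = -6, a contradiction. The system is inconsistent.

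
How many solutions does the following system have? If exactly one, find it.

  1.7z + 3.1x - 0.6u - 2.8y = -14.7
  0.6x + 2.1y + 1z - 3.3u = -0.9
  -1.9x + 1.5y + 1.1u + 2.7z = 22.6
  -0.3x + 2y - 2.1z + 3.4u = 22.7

Row-reduce the augmented matrix:
R1 ← R1 / (31/10).
R2 ← R2 − 3/5·R1.
R3 ← R3 + 19/10·R1.
R4 ← R4 + 3/10·R1.
R2 ← R2 / (819/310).
R1 ← R1 + 28/31·R2.
R3 ← R3 + 67/310·R2.
R4 ← R4 − 268/155·R2.
R3 ← R3 / (1196/315).
R1 ← R1 − 7/9·R3.
R2 ← R2 − 16/63·R3.
R4 ← R4 + 748/315·R3.
R4 ← R4 / (4834/845).
R1 ← R1 + 233/169·R4.
R2 ← R2 + 209/169·R4.
R3 ← R3 − 21/169·R4.
Reading off the reduced rows gives x = 0, y = 6, z = 3, u = 5.

x = 0, y = 6, z = 3, u = 5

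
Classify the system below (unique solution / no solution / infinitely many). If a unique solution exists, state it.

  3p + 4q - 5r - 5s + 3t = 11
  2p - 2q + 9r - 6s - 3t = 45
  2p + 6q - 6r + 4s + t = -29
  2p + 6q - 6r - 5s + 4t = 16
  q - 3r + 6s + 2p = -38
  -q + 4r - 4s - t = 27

Row-reduce:
R1 ← R1 / (3).
R2 ← R2 − 2·R1.
R3 ← R3 − 2·R1.
R4 ← R4 − 2·R1.
R5 ← R5 − 2·R1.
R2 ← R2 / (-14/3).
R1 ← R1 − 4/3·R2.
R3 ← R3 − 10/3·R2.
R4 ← R4 − 10/3·R2.
R5 ← R5 + 5/3·R2.
R6 ← R6 + 1·R2.
R3 ← R3 / (43/7).
R1 ← R1 − 13/7·R3.
R2 ← R2 + 37/14·R3.
R4 ← R4 − 43/7·R3.
R5 ← R5 + 57/14·R3.
R6 ← R6 − 19/14·R3.
R4 ← R4 / (-9).
R1 ← R1 + 175/43·R4.
R2 ← R2 − 125/43·R4.
R3 ← R3 − 38/43·R4.
R5 ← R5 − 597/43·R4.
R6 ← R6 + 199/43·R4.
R5 ← R5 / (119/86).
R1 ← R1 + 52/129·R5.
R2 ← R2 − 19/258·R5.
R3 ← R3 + 58/129·R5.
R4 ← R4 + 1/3·R5.
R6 ← R6 + 119/258·R5.
Row 6 reduces to 0 = -2/3, a contradiction. The system is inconsistent.

no solution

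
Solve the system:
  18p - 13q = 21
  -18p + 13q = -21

Row-reduce:
R1 ← R1 / (18).
R2 ← R2 + 18·R1.
Rank is 1 with 2 unknowns, leaving q free.

infinitely many solutions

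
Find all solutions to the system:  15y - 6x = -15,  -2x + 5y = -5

Row-reduce:
R1 ← R1 / (-6).
R2 ← R2 + 2·R1.
Rank is 1 with 2 unknowns, leaving y free.

infinitely many solutions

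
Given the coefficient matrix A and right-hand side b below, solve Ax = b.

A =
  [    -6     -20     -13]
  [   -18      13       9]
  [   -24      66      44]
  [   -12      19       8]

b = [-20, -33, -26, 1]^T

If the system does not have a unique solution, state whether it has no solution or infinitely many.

Row-reduce the augmented matrix:
R1 ← R1 / (-6).
R2 ← R2 + 18·R1.
R3 ← R3 + 24·R1.
R4 ← R4 + 12·R1.
R2 ← R2 / (73).
R1 ← R1 − 10/3·R2.
R3 ← R3 − 146·R2.
R4 ← R4 − 59·R2.
Swap R3 and R4.
R3 ← R3 / (-350/73).
R1 ← R1 + 11/438·R3.
R2 ← R2 − 48/73·R3.
R4 reduces to 0 = 0, so the extra equation is consistent.
Reading off the reduced rows gives x_1 = 2, x_2 = 3, x_3 = -4.

x_1 = 2, x_2 = 3, x_3 = -4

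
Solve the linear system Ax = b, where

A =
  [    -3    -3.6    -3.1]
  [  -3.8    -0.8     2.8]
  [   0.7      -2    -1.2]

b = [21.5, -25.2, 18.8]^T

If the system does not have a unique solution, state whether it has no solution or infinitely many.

Row-reduce the augmented matrix:
R1 ← R1 / (-3).
R2 ← R2 + 19/5·R1.
R3 ← R3 − 7/10·R1.
R2 ← R2 / (94/25).
R1 ← R1 − 6/5·R2.
R3 ← R3 + 71/25·R2.
R3 ← R3 / (742/235).
R1 ← R1 + 157/141·R3.
R2 ← R2 − 1009/564·R3.
Reading off the reduced rows gives x_1 = 4, x_2 = -5, x_3 = -5.

x_1 = 4, x_2 = -5, x_3 = -5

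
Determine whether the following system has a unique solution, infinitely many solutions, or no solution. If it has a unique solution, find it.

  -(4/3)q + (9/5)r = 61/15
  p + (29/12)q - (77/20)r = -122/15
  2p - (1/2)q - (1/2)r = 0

infinitely many solutions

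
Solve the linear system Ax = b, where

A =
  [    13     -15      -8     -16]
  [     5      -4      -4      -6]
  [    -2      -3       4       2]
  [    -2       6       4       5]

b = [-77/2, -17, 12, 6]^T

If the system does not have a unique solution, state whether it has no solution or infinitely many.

no solution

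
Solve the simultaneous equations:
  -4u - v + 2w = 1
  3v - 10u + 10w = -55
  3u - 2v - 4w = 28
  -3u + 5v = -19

Row-reduce the augmented matrix:
R1 ← R1 / (-4).
R2 ← R2 + 10·R1.
R3 ← R3 − 3·R1.
R4 ← R4 + 3·R1.
R2 ← R2 / (11/2).
R1 ← R1 − 1/4·R2.
R3 ← R3 + 11/4·R2.
R4 ← R4 − 23/4·R2.
Swap R3 and R4.
R3 ← R3 / (-74/11).
R1 ← R1 + 8/11·R3.
R2 ← R2 − 10/11·R3.
R4 reduces to 0 = 0, so the extra equation is consistent.
Reading off the reduced rows gives u = -2, v = -5, w = -6.

u = -2, v = -5, w = -6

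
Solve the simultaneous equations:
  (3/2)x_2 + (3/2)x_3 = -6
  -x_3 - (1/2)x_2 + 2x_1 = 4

infinitely many solutions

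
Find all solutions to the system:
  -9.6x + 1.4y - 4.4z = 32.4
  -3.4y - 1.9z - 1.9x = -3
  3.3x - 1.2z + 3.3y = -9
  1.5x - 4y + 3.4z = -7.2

Row-reduce the augmented matrix:
R1 ← R1 / (-48/5).
R2 ← R2 + 19/10·R1.
R3 ← R3 − 33/10·R1.
R4 ← R4 − 3/2·R1.
R2 ← R2 / (-353/96).
R1 ← R1 + 7/48·R2.
R3 ← R3 − 121/32·R2.
R4 ← R4 + 121/32·R2.
R3 ← R3 / (-13311/3530).
R1 ← R1 − 881/1765·R3.
R2 ← R2 − 494/1765·R3.
R4 ← R4 − 13311/3530·R3.
R4 reduces to 0 = 0, so the extra equation is consistent.
Reading off the reduced rows gives x = -4, y = 2, z = 2.

x = -4, y = 2, z = 2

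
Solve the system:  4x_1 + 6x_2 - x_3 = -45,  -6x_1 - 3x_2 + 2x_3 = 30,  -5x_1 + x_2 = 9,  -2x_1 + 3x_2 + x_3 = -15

x_1 = -3, x_2 = -6, x_3 = -3

Row-reduce the augmented matrix:
R1 ← R1 / (4).
R2 ← R2 + 6·R1.
R3 ← R3 + 5·R1.
R4 ← R4 + 2·R1.
R2 ← R2 / (6).
R1 ← R1 − 3/2·R2.
R3 ← R3 − 17/2·R2.
R4 ← R4 − 6·R2.
R3 ← R3 / (-47/24).
R1 ← R1 + 3/8·R3.
R2 ← R2 − 1/12·R3.
R4 reduces to 0 = 0, so the extra equation is consistent.
Reading off the reduced rows gives x_1 = -3, x_2 = -6, x_3 = -3.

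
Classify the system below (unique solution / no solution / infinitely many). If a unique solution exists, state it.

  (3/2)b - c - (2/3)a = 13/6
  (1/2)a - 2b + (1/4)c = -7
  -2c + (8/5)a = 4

Row-reduce the augmented matrix:
R1 ← R1 / (-2/3).
R2 ← R2 − 1/2·R1.
R3 ← R3 − 8/5·R1.
R2 ← R2 / (-7/8).
R1 ← R1 + 9/4·R2.
R3 ← R3 − 18/5·R2.
R3 ← R3 / (-226/35).
R1 ← R1 − 39/14·R3.
R2 ← R2 − 4/7·R3.
Reading off the reduced rows gives a = 5, b = 5, c = 2.

a = 5, b = 5, c = 2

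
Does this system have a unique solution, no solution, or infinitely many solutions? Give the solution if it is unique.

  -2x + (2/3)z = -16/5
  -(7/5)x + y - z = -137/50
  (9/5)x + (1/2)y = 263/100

Row-reduce the augmented matrix:
R1 ← R1 / (-2).
R2 ← R2 + 7/5·R1.
R3 ← R3 − 9/5·R1.
R3 ← R3 − 1/2·R2.
R3 ← R3 / (4/3).
R1 ← R1 + 1/3·R3.
R2 ← R2 + 22/15·R3.
Reading off the reduced rows gives x = 8/5, y = -1/2, z = 0.

x = 8/5, y = -1/2, z = 0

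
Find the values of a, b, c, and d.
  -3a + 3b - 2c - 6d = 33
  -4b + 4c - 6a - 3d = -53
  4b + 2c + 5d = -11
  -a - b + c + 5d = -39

a = 6, b = 5, c = -3, d = -5

Row-reduce the augmented matrix:
R1 ← R1 / (-3).
R2 ← R2 + 6·R1.
R4 ← R4 + 1·R1.
R2 ← R2 / (-10).
R1 ← R1 + 1·R2.
R3 ← R3 − 4·R2.
R4 ← R4 + 2·R2.
R3 ← R3 / (26/5).
R1 ← R1 + 2/15·R3.
R2 ← R2 + 4/5·R3.
R4 ← R4 − 1/15·R3.
R4 ← R4 / (397/78).
R1 ← R1 − 103/78·R4.
R2 ← R2 − 11/26·R4.
R3 ← R3 − 43/26·R4.
Reading off the reduced rows gives a = 6, b = 5, c = -3, d = -5.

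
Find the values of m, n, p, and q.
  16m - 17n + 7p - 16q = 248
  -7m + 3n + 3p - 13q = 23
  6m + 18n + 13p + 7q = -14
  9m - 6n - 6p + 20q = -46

Row-reduce the augmented matrix:
R1 ← R1 / (16).
R2 ← R2 + 7·R1.
R3 ← R3 − 6·R1.
R4 ← R4 − 9·R1.
R2 ← R2 / (-71/16).
R1 ← R1 + 17/16·R2.
R3 ← R3 − 195/8·R2.
R4 ← R4 − 57/16·R2.
R3 ← R3 / (3101/71).
R1 ← R1 + 72/71·R3.
R2 ← R2 + 97/71·R3.
R4 ← R4 + 360/71·R3.
R4 ← R4 / (5269/3101).
R1 ← R1 − 4775/3101·R4.
R2 ← R2 − 4581/3101·R4.
R3 ← R3 + 6877/3101·R4.
Reading off the reduced rows gives m = 6, n = -3, p = 3, q = -5.

m = 6, n = -3, p = 3, q = -5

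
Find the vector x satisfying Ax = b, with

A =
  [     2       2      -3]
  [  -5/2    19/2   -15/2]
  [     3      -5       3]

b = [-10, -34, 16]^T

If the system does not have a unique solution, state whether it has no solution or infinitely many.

infinitely many solutions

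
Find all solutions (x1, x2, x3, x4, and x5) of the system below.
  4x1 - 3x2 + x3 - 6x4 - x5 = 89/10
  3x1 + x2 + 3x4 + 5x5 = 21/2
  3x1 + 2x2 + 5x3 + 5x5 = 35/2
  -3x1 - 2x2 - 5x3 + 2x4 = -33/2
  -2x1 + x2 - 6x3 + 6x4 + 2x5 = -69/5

Row-reduce the augmented matrix:
R1 ← R1 / (4).
R2 ← R2 − 3·R1.
R3 ← R3 − 3·R1.
R4 ← R4 + 3·R1.
R5 ← R5 + 2·R1.
R2 ← R2 / (13/4).
R1 ← R1 + 3/4·R2.
R3 ← R3 − 17/4·R2.
R4 ← R4 + 17/4·R2.
R5 ← R5 + 1/2·R2.
R3 ← R3 / (68/13).
R1 ← R1 − 1/13·R3.
R2 ← R2 + 3/13·R3.
R4 ← R4 + 68/13·R3.
R5 ← R5 + 73/13·R3.
R4 ← R4 / (2).
R1 ← R1 − 21/68·R4.
R2 ← R2 − 141/68·R4.
R3 ← R3 + 69/68·R4.
R5 ← R5 + 105/68·R4.
R5 ← R5 / (591/136).
R1 ← R1 − 45/136·R5.
R2 ← R2 + 475/136·R5.
R3 ← R3 − 299/136·R5.
R4 ← R4 − 5/2·R5.
Reading off the reduced rows gives x1 = 3, x2 = -1, x3 = 5/2, x4 = 3/2, x5 = -2/5.

x1 = 3, x2 = -1, x3 = 5/2, x4 = 3/2, x5 = -2/5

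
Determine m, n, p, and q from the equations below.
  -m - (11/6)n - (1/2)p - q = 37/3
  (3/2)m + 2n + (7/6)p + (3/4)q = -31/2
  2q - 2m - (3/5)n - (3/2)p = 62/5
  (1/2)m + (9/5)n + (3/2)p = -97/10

Row-reduce the augmented matrix:
R1 ← R1 / (-1).
R2 ← R2 − 3/2·R1.
R3 ← R3 + 2·R1.
R4 ← R4 − 1/2·R1.
R2 ← R2 / (-3/4).
R1 ← R1 − 11/6·R2.
R3 ← R3 − 46/15·R2.
R4 ← R4 − 53/60·R2.
R3 ← R3 / (65/54).
R1 ← R1 − 41/27·R3.
R2 ← R2 + 5/9·R3.
R4 ← R4 − 47/27·R3.
R4 ← R4 / (-3553/1300).
R1 ← R1 + 1307/650·R4.
R2 ← R2 − 93/65·R4.
R3 ← R3 − 252/325·R4.
Reading off the reduced rows gives m = -5, n = -4, p = 0, q = 0.

m = -5, n = -4, p = 0, q = 0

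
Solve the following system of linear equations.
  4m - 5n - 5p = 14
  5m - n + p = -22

infinitely many solutions

Row-reduce:
R1 ← R1 / (4).
R2 ← R2 − 5·R1.
R2 ← R2 / (21/4).
R1 ← R1 + 5/4·R2.
Rank is 2 with 3 unknowns, leaving p free.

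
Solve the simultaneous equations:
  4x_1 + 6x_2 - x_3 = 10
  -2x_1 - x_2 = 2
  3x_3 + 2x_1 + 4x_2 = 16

x_1 = -3, x_2 = 4, x_3 = 2

Row-reduce the augmented matrix:
R1 ← R1 / (4).
R2 ← R2 + 2·R1.
R3 ← R3 − 2·R1.
R2 ← R2 / (2).
R1 ← R1 − 3/2·R2.
R3 ← R3 − 1·R2.
R3 ← R3 / (15/4).
R1 ← R1 − 1/8·R3.
R2 ← R2 + 1/4·R3.
Reading off the reduced rows gives x_1 = -3, x_2 = 4, x_3 = 2.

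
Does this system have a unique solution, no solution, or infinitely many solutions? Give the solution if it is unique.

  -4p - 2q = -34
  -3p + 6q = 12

Row-reduce the augmented matrix:
R1 ← R1 / (-4).
R2 ← R2 + 3·R1.
R2 ← R2 / (15/2).
R1 ← R1 − 1/2·R2.
Reading off the reduced rows gives p = 6, q = 5.

p = 6, q = 5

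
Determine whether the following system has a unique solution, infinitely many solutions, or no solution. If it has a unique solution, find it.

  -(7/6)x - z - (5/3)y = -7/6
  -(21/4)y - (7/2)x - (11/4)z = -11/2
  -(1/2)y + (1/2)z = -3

no solution

Row-reduce:
R1 ← R1 / (-7/6).
R2 ← R2 + 7/2·R1.
R2 ← R2 / (-1/4).
R1 ← R1 − 10/7·R2.
R3 ← R3 + 1/2·R2.
Row 3 reduces to 0 = 1, a contradiction. The system is inconsistent.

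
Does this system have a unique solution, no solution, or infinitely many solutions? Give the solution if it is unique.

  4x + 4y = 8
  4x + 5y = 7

x = 3, y = -1

Row-reduce the augmented matrix:
R1 ← R1 / (4).
R2 ← R2 − 4·R1.
R1 ← R1 − 1·R2.
Reading off the reduced rows gives x = 3, y = -1.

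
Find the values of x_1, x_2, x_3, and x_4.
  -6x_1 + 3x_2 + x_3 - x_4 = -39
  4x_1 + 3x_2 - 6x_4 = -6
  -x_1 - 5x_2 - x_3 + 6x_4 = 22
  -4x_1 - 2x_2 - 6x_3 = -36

Row-reduce the augmented matrix:
R1 ← R1 / (-6).
R2 ← R2 − 4·R1.
R3 ← R3 + 1·R1.
R4 ← R4 + 4·R1.
R2 ← R2 / (5).
R1 ← R1 + 1/2·R2.
R3 ← R3 + 11/2·R2.
R4 ← R4 + 4·R2.
R3 ← R3 / (-13/30).
R1 ← R1 + 1/10·R3.
R2 ← R2 − 2/15·R3.
R4 ← R4 + 92/15·R3.
R4 ← R4 / (154/13).
R1 ← R1 + 3/13·R4.
R2 ← R2 + 22/13·R4.
R3 ← R3 − 35/13·R4.
Reading off the reduced rows gives x_1 = 6, x_2 = 0, x_3 = 2, x_4 = 5.

x_1 = 6, x_2 = 0, x_3 = 2, x_4 = 5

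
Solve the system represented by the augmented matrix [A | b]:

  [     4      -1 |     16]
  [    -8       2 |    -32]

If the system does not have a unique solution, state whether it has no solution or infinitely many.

Row-reduce:
R1 ← R1 / (4).
R2 ← R2 + 8·R1.
Rank is 1 with 2 unknowns, leaving x_2 free.

infinitely many solutions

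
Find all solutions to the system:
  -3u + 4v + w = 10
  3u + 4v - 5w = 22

Row-reduce:
R1 ← R1 / (-3).
R2 ← R2 − 3·R1.
R2 ← R2 / (8).
R1 ← R1 + 4/3·R2.
Rank is 2 with 3 unknowns, leaving w free.

infinitely many solutions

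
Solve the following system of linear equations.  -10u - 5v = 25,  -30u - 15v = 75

infinitely many solutions

Row-reduce:
R1 ← R1 / (-10).
R2 ← R2 + 30·R1.
Rank is 1 with 2 unknowns, leaving v free.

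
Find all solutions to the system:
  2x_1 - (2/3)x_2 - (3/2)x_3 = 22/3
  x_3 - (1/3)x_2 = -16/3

infinitely many solutions

Row-reduce:
R1 ← R1 / (2).
R2 ← R2 / (-1/3).
R1 ← R1 + 1/3·R2.
Rank is 2 with 3 unknowns, leaving x_3 free.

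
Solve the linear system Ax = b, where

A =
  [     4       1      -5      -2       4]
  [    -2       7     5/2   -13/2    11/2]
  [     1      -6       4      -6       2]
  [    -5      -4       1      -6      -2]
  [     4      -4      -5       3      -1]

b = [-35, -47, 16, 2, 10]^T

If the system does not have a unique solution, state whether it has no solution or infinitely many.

Row-reduce:
R1 ← R1 / (4).
R2 ← R2 + 2·R1.
R3 ← R3 − 1·R1.
R4 ← R4 + 5·R1.
R5 ← R5 − 4·R1.
R2 ← R2 / (15/2).
R1 ← R1 − 1/4·R2.
R3 ← R3 + 25/4·R2.
R4 ← R4 + 11/4·R2.
R5 ← R5 + 5·R2.
R3 ← R3 / (21/4).
R1 ← R1 + 5/4·R3.
R4 ← R4 + 21/4·R3.
R4 ← R4 / (-23).
R1 ← R1 + 64/21·R4.
R2 ← R2 + 1·R4.
R3 ← R3 + 47/21·R4.
Row 5 reduces to 0 = 2, a contradiction. The system is inconsistent.

no solution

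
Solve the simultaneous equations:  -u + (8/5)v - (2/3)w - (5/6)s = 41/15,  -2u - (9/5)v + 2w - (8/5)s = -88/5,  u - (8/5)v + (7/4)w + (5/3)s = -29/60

Row-reduce:
R1 ← R1 / (-1).
R2 ← R2 + 2·R1.
R3 ← R3 − 1·R1.
R2 ← R2 / (-5).
R1 ← R1 + 8/5·R2.
R3 ← R3 / (13/12).
R1 ← R1 + 2/5·R3.
R2 ← R2 + 2/3·R3.
Rank is 3 with 4 unknowns, leaving s free.

infinitely many solutions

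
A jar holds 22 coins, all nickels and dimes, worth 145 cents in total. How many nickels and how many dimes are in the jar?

nickels: 15, dimes: 7

Let n = nickels, d = dimes.
  n + d = 22
  5n + 10d = 145
From equation 1: n = 22 − d.
Substitute into equation 2 and solve: d = 7.
Then n = 15.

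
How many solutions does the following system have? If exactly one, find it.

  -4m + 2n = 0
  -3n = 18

m = -3, n = -6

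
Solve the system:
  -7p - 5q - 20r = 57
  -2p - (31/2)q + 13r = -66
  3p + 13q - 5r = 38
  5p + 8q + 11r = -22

no solution

Row-reduce:
R1 ← R1 / (-7).
R2 ← R2 + 2·R1.
R3 ← R3 − 3·R1.
R4 ← R4 − 5·R1.
R2 ← R2 / (-197/14).
R1 ← R1 − 5/7·R2.
R3 ← R3 − 76/7·R2.
R4 ← R4 − 31/7·R2.
R3 ← R3 / (171/197).
R1 ← R1 − 750/197·R3.
R2 ← R2 + 262/197·R3.
R4 ← R4 − 513/197·R3.
Row 4 reduces to 0 = -4, a contradiction. The system is inconsistent.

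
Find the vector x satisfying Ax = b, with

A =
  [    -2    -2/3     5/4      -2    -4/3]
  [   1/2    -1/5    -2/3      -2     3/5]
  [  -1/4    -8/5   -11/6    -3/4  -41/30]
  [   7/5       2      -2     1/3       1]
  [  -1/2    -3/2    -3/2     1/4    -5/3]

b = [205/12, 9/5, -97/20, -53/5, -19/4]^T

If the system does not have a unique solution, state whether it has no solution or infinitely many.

Row-reduce:
R1 ← R1 / (-2).
R2 ← R2 − 1/2·R1.
R3 ← R3 + 1/4·R1.
R4 ← R4 − 7/5·R1.
R5 ← R5 + 1/2·R1.
R2 ← R2 / (-11/30).
R1 ← R1 − 1/3·R2.
R3 ← R3 + 91/60·R2.
R4 ← R4 − 23/15·R2.
R5 ← R5 + 4/3·R2.
R3 ← R3 / (-277/528).
R1 ← R1 + 125/132·R3.
R2 ← R2 − 85/88·R3.
R4 ← R4 + 86/33·R3.
R5 ← R5 + 277/528·R3.
R4 ← R4 / (-250987/4155).
R1 ← R1 + 5273/277·R4.
R2 ← R2 − 13815/554·R4.
R3 ← R3 + 5196/277·R4.
Row 5 reduces to 0 = 1, a contradiction. The system is inconsistent.

no solution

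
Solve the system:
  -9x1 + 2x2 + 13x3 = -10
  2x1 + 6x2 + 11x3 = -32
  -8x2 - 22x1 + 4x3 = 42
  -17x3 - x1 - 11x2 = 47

no solution

Row-reduce:
R1 ← R1 / (-9).
R2 ← R2 − 2·R1.
R3 ← R3 + 22·R1.
R4 ← R4 + 1·R1.
R2 ← R2 / (58/9).
R1 ← R1 + 2/9·R2.
R3 ← R3 + 116/9·R2.
R4 ← R4 + 101/9·R2.
Swap R3 and R4.
R3 ← R3 / (333/58).
R1 ← R1 + 28/29·R3.
R2 ← R2 − 125/58·R3.
Row 4 reduces to 0 = -2, a contradiction. The system is inconsistent.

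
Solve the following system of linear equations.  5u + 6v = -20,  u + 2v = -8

From equation 2: u = -8 − 2·v.
Substitute into equation 1 and solve: v = -5.
Then u = 2.

u = 2, v = -5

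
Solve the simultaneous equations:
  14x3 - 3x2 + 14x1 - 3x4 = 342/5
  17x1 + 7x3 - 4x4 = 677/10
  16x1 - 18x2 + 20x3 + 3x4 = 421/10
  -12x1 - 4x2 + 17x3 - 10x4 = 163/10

x1 = 13/5, x2 = 5/2, x3 = 5/2, x4 = -3/2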